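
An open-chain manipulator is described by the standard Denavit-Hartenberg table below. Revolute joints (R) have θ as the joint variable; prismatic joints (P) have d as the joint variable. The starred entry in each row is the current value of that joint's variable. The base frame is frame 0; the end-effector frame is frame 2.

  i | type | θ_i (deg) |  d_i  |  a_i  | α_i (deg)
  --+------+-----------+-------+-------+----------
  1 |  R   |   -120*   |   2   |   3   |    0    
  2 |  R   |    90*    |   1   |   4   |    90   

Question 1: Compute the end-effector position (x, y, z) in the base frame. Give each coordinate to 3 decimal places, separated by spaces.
after link 1: o_1 = (-1.5000, -2.5981, 2.0000)
after link 2: o_2 = (1.9641, -4.5981, 3.0000)

1.964 -4.598 3.000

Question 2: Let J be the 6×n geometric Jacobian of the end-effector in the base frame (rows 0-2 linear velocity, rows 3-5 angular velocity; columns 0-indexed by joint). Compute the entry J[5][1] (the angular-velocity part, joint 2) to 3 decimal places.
1.000

axis z_1 = (0.0000,0.0000,1.0000); lever o_n−o_1 = (3.4641,-2.0000,1.0000)
cross product → J_v[:, 1] = (2.0000,3.4641,-0.0000)
J_ω[:, 1] = z_1
entry J[5][1] = 1.0000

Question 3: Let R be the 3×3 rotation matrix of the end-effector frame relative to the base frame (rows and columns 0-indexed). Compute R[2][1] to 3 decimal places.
1.000

End-effector y-axis (col 1 of R) = (0.0000,0.0000,1.0000)
R[2][1] = 1.0000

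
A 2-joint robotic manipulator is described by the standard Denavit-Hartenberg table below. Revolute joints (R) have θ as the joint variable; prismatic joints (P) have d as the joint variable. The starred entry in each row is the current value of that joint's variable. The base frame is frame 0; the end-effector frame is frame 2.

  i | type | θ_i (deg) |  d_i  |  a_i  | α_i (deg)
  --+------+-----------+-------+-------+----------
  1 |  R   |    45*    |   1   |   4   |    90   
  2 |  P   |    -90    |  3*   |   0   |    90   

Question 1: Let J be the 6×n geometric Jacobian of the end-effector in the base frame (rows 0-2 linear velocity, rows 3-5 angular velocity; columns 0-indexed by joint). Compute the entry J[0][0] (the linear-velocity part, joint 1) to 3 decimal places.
-0.707

axis z_0 = ẑ; lever o_n−o_0 = (4.9497,0.7071,1.0000)
cross product → J_v[:, 0] = (-0.7071,4.9497,0.0000)
J_ω[:, 0] = z_0
entry J[0][0] = -0.7071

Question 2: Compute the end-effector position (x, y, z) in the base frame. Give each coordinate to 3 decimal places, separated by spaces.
after link 1: o_1 = (2.8284, 2.8284, 1.0000)
after link 2: o_2 = (4.9497, 0.7071, 1.0000)

4.950 0.707 1.000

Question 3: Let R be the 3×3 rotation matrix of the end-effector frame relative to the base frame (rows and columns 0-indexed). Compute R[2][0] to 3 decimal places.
End-effector x-axis (col 0 of R) = (0.0000,-0.0000,-1.0000)
R[2][0] = -1.0000

-1.000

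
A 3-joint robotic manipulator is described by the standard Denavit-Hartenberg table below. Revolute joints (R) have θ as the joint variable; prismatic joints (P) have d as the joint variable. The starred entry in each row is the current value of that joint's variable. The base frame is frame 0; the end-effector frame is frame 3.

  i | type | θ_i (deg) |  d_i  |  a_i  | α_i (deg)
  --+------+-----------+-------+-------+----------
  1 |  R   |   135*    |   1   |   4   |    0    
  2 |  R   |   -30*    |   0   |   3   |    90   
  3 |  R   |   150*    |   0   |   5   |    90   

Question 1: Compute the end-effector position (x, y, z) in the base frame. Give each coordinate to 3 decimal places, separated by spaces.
-2.484 1.544 3.500

after link 1: o_1 = (-2.8284, 2.8284, 1.0000)
after link 2: o_2 = (-3.6049, 5.7262, 1.0000)
after link 3: o_3 = (-2.4842, 1.5436, 3.5000)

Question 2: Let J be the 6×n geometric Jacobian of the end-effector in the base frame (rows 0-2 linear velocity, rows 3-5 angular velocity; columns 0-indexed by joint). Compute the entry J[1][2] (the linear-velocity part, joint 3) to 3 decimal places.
-2.415

axis z_2 = (0.9659,0.2588,0.0000); lever o_n−o_2 = (1.1207,-4.1826,2.5000)
cross product → J_v[:, 2] = (0.6470,-2.4148,-4.3301)
J_ω[:, 2] = z_2
entry J[1][2] = -2.4148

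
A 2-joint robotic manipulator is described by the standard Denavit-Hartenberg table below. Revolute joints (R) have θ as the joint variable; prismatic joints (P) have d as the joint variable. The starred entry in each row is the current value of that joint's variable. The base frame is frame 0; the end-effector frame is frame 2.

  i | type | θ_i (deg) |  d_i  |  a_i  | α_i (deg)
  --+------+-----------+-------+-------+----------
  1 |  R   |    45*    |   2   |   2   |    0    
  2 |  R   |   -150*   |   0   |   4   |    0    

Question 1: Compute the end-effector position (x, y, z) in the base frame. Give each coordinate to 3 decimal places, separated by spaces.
0.379 -2.449 2.000

after link 1: o_1 = (1.4142, 1.4142, 2.0000)
after link 2: o_2 = (0.3789, -2.4495, 2.0000)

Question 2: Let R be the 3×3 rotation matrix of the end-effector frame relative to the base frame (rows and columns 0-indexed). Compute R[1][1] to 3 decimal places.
-0.259

End-effector y-axis (col 1 of R) = (0.9659,-0.2588,0.0000)
R[1][1] = -0.2588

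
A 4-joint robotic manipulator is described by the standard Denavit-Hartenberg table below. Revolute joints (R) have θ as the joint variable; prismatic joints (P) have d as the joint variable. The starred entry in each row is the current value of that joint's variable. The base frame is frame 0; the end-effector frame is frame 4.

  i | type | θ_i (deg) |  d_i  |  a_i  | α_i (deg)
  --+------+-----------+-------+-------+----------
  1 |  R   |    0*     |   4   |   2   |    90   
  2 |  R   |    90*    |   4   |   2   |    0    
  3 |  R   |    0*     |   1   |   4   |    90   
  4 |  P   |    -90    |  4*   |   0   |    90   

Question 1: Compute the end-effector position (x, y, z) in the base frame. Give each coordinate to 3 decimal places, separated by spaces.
6.000 -5.000 10.000

after link 1: o_1 = (2.0000, 0.0000, 4.0000)
after link 2: o_2 = (2.0000, -4.0000, 6.0000)
after link 3: o_3 = (2.0000, -5.0000, 10.0000)
after link 4: o_4 = (6.0000, -5.0000, 10.0000)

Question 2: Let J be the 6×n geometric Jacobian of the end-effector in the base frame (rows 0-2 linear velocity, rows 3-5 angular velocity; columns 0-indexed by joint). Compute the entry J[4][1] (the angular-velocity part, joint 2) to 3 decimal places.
-1.000

axis z_1 = (0.0000,-1.0000,0.0000); lever o_n−o_1 = (4.0000,-5.0000,6.0000)
cross product → J_v[:, 1] = (-6.0000,0.0000,4.0000)
J_ω[:, 1] = z_1
entry J[4][1] = -1.0000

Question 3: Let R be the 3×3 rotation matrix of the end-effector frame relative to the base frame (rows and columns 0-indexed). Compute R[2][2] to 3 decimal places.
End-effector z-axis (col 2 of R) = (0.0000,-0.0000,-1.0000)
R[2][2] = -1.0000

-1.000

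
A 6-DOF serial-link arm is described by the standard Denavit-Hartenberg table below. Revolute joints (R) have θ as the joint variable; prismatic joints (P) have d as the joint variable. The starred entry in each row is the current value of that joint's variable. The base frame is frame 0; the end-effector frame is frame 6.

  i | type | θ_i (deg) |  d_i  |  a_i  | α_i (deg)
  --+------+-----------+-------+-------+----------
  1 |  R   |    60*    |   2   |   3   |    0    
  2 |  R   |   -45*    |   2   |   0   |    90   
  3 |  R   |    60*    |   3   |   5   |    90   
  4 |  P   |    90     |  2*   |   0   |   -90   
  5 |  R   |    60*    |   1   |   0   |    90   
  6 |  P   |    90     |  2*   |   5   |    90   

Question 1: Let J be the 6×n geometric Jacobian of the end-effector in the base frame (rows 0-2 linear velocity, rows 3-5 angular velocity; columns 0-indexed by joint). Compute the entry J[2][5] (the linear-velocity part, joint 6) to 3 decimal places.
prismatic axis z_5 = (0.6424,-0.7244,-0.2500)
J_v[:, 5] = z_5; J_ω[:, 5] = (0,0,0)
entry J[2][5] = -0.2500

-0.250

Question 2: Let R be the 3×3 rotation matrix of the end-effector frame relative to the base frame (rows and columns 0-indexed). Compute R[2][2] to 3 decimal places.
End-effector z-axis (col 2 of R) = (-0.5950,-0.6771,0.4330)
R[2][2] = 0.4330

0.433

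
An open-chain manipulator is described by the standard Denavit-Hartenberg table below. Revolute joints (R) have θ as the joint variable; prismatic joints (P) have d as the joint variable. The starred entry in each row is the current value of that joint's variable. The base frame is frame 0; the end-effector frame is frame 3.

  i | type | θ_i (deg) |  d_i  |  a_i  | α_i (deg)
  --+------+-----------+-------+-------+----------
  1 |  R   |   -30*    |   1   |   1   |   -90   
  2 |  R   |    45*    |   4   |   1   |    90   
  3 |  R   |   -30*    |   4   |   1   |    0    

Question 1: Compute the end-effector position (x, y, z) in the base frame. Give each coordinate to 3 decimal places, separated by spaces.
6.208 0.457 2.509

after link 1: o_1 = (0.8660, -0.5000, 1.0000)
after link 2: o_2 = (3.4784, 2.6105, 0.2929)
after link 3: o_3 = (6.2082, 0.4571, 2.5089)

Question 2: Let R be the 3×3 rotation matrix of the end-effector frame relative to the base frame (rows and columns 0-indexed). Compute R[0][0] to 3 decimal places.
End-effector x-axis (col 0 of R) = (0.2803,-0.7392,-0.6124)
R[0][0] = 0.2803

0.280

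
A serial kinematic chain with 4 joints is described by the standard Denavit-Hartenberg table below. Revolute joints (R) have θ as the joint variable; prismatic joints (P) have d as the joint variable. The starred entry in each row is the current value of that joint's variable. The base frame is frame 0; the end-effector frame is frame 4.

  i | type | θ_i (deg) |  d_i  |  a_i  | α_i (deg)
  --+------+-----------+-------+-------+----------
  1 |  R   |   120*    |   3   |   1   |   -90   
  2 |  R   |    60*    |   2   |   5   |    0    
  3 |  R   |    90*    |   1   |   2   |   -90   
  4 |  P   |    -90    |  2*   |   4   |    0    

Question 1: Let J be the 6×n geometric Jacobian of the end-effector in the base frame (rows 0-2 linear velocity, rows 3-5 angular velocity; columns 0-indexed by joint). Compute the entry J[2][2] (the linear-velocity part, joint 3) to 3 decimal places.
axis z_2 = (-0.8660,-0.5000,0.0000); lever o_n−o_2 = (-2.9641,-4.8660,0.7321)
cross product → J_v[:, 2] = (-0.3660,0.6340,2.7321)
J_ω[:, 2] = z_2
entry J[2][2] = 2.7321

2.732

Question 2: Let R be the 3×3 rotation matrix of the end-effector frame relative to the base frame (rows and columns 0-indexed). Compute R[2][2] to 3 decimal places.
0.866

End-effector z-axis (col 2 of R) = (0.2500,-0.4330,0.8660)
R[2][2] = 0.8660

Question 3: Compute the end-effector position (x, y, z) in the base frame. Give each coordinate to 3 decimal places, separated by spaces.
after link 1: o_1 = (-0.5000, 0.8660, 3.0000)
after link 2: o_2 = (-3.4821, 2.0311, -1.3301)
after link 3: o_3 = (-3.4821, 0.0311, -2.3301)
after link 4: o_4 = (-6.4462, -2.8349, -0.5981)

-6.446 -2.835 -0.598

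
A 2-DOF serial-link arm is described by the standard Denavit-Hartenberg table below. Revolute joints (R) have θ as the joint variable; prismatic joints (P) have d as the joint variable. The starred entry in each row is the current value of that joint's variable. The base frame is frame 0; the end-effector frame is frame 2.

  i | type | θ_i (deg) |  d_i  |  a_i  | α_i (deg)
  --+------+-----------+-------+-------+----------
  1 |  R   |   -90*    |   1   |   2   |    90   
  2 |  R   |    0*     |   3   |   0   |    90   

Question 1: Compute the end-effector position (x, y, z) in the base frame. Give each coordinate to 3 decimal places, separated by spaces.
after link 1: o_1 = (0.0000, -2.0000, 1.0000)
after link 2: o_2 = (-3.0000, -2.0000, 1.0000)

-3.000 -2.000 1.000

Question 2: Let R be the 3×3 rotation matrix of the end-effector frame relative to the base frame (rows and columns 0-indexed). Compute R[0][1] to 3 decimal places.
-1.000

End-effector y-axis (col 1 of R) = (-1.0000,-0.0000,0.0000)
R[0][1] = -1.0000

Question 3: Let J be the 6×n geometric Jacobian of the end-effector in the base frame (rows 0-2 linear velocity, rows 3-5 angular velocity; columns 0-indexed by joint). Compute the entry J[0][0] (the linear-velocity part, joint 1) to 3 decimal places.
axis z_0 = ẑ; lever o_n−o_0 = (-3.0000,-2.0000,1.0000)
cross product → J_v[:, 0] = (2.0000,-3.0000,0.0000)
J_ω[:, 0] = z_0
entry J[0][0] = 2.0000

2.000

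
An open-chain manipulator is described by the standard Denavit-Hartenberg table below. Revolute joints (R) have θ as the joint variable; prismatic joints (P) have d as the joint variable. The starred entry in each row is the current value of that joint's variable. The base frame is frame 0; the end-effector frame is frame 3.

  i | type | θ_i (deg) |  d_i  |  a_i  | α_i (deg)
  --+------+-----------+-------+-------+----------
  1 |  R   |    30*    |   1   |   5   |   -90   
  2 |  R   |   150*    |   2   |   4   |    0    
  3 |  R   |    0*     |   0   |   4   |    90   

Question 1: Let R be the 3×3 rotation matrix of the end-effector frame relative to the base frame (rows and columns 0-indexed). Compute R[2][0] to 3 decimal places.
-0.500

End-effector x-axis (col 0 of R) = (-0.7500,-0.4330,-0.5000)
R[2][0] = -0.5000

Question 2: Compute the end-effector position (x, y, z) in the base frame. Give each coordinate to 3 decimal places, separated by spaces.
-2.670 0.768 -3.000

after link 1: o_1 = (4.3301, 2.5000, 1.0000)
after link 2: o_2 = (0.3301, 2.5000, -1.0000)
after link 3: o_3 = (-2.6699, 0.7679, -3.0000)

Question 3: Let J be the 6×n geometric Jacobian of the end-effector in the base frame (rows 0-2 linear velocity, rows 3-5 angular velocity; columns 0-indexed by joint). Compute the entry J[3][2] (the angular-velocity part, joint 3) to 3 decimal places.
axis z_2 = (-0.5000,0.8660,0.0000); lever o_n−o_2 = (-3.0000,-1.7321,-2.0000)
cross product → J_v[:, 2] = (-1.7321,-1.0000,3.4641)
J_ω[:, 2] = z_2
entry J[3][2] = -0.5000

-0.500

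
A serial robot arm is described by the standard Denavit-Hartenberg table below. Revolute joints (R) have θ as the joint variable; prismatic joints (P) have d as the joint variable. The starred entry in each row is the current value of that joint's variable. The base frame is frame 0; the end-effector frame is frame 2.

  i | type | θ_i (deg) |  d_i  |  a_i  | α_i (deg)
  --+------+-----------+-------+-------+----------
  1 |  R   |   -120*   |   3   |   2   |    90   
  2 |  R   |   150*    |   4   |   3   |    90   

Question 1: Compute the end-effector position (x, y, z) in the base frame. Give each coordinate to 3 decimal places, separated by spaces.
-3.165 2.518 4.500

after link 1: o_1 = (-1.0000, -1.7321, 3.0000)
after link 2: o_2 = (-3.1651, 2.5179, 4.5000)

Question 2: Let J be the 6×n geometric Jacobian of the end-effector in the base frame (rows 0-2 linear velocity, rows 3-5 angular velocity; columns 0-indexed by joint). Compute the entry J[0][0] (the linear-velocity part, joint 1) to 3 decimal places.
-2.518

axis z_0 = ẑ; lever o_n−o_0 = (-3.1651,2.5179,4.5000)
cross product → J_v[:, 0] = (-2.5179,-3.1651,0.0000)
J_ω[:, 0] = z_0
entry J[0][0] = -2.5179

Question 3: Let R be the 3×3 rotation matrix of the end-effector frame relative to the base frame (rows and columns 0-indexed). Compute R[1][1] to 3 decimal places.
End-effector y-axis (col 1 of R) = (-0.8660,0.5000,0.0000)
R[1][1] = 0.5000

0.500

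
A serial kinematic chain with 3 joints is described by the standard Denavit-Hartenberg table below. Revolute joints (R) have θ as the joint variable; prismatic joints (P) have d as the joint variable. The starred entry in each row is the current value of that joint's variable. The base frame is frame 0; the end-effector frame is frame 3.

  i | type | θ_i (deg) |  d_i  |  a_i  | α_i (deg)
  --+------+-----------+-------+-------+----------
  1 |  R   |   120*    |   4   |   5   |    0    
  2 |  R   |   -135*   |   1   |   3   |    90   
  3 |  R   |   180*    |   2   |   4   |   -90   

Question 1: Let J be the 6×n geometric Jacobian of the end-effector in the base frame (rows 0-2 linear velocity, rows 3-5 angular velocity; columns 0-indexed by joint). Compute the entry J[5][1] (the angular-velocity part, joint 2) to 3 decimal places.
1.000

axis z_1 = (0.0000,0.0000,1.0000); lever o_n−o_1 = (-1.4836,-1.6730,1.0000)
cross product → J_v[:, 1] = (1.6730,-1.4836,0.0000)
J_ω[:, 1] = z_1
entry J[5][1] = 1.0000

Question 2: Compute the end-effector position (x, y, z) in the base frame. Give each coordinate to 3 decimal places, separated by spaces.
after link 1: o_1 = (-2.5000, 4.3301, 4.0000)
after link 2: o_2 = (0.3978, 3.5537, 5.0000)
after link 3: o_3 = (-3.9836, 2.6571, 5.0000)

-3.984 2.657 5.000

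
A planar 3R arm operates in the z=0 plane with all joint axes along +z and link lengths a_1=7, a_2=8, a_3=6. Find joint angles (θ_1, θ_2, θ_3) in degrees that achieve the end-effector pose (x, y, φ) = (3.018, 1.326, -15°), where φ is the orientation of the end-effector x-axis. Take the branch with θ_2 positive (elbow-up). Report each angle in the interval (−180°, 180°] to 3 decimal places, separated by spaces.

45.000 150.002 149.998

wrist centre = target − a_3·(cos φ, sin φ) = (-2.7776, 2.8789)
cos θ_2 = (16.0030−7²−8²)/(2·7·8) = -0.8660; θ_2 = 150.0022° (elbow-up)
β = atan2(2.8789,-2.7776) = 133.9734°; ψ = atan2(3.9997,0.0716) = 88.9739°
θ_1 = β − ψ = 44.9995°
θ_3 = φ − θ_1 − θ_2 = 149.9982° (wrapped to (-180°,180°])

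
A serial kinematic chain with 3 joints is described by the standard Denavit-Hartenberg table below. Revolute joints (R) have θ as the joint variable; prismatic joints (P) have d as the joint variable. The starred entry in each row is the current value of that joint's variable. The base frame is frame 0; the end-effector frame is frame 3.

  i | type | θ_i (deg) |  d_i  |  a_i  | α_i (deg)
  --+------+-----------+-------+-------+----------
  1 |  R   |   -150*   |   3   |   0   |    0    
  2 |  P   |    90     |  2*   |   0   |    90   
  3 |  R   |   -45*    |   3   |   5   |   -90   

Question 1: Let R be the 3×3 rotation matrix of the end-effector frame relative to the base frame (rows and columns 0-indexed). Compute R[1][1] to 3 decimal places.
0.500

End-effector y-axis (col 1 of R) = (0.8660,0.5000,-0.0000)
R[1][1] = 0.5000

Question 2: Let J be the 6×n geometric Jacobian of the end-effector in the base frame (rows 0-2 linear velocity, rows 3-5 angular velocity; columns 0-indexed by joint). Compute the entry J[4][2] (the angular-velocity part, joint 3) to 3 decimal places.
axis z_2 = (-0.8660,-0.5000,0.0000); lever o_n−o_2 = (-0.8303,-4.5619,-3.5355)
cross product → J_v[:, 2] = (1.7678,-3.0619,3.5355)
J_ω[:, 2] = z_2
entry J[4][2] = -0.5000

-0.500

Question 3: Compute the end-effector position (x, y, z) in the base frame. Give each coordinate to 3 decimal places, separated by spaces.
after link 1: o_1 = (0.0000, 0.0000, 3.0000)
after link 2: o_2 = (0.0000, 0.0000, 5.0000)
after link 3: o_3 = (-0.8303, -4.5619, 1.4645)

-0.830 -4.562 1.464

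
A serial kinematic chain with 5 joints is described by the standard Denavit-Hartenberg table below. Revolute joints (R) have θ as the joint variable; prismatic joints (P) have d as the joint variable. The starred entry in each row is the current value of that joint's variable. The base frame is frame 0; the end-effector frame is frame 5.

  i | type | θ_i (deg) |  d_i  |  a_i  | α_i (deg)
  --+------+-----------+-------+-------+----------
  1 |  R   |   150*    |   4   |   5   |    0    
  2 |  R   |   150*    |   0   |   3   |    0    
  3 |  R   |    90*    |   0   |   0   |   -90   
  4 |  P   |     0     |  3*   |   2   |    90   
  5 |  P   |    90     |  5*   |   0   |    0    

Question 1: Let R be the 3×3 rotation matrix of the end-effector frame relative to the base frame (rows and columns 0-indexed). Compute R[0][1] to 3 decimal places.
End-effector y-axis (col 1 of R) = (-0.8660,-0.5000,0.0000)
R[0][1] = -0.8660

-0.866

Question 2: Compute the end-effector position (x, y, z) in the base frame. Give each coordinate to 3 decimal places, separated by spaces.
-2.598 3.500 9.000

after link 1: o_1 = (-4.3301, 2.5000, 4.0000)
after link 2: o_2 = (-2.8301, -0.0981, 4.0000)
after link 3: o_3 = (-2.8301, -0.0981, 4.0000)
after link 4: o_4 = (-2.5981, 3.5000, 4.0000)
after link 5: o_5 = (-2.5981, 3.5000, 9.0000)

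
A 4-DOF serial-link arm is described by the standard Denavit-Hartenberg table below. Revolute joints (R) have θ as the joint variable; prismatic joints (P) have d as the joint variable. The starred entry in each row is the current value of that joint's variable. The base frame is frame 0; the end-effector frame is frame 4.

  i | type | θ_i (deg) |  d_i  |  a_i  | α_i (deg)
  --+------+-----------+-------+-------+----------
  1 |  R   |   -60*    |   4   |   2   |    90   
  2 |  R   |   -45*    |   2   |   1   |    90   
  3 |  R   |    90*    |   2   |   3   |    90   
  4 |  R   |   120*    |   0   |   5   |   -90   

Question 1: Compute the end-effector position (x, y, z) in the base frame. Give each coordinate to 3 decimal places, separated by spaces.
-3.050 0.282 -1.183

after link 1: o_1 = (1.0000, -1.7321, 4.0000)
after link 2: o_2 = (-0.3785, -3.3444, 3.2929)
after link 3: o_3 = (-3.6837, -3.6197, 1.8787)
after link 4: o_4 = (-3.0495, 0.2820, -1.1832)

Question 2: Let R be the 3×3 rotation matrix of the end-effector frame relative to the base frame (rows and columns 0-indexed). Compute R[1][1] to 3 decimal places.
End-effector y-axis (col 1 of R) = (-0.3536,0.6124,0.7071)
R[1][1] = 0.6124

0.612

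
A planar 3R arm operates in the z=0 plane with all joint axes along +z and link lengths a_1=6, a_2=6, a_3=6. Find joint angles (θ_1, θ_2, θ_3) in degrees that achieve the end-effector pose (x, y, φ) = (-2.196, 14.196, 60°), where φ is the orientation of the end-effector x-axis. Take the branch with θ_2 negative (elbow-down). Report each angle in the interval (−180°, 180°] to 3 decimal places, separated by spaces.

wrist centre = target − a_3·(cos φ, sin φ) = (-5.1960, 8.9998)
cos θ_2 = (107.9957−6²−6²)/(2·6·6) = 0.4999; θ_2 = -60.0040° (elbow-down)
β = atan2(8.9998,-5.1960) = 119.9997°; ψ = atan2(-5.1964,8.9996) = -30.0020°
θ_1 = β − ψ = 150.0017°
θ_3 = φ − θ_1 − θ_2 = -29.9977° (wrapped to (-180°,180°])

150.002 -60.004 -29.998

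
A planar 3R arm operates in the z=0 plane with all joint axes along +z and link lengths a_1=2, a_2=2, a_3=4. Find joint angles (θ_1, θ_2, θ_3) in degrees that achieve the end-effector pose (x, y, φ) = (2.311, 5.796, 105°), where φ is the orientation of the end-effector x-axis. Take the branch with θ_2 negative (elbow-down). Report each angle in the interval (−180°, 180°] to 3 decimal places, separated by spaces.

44.982 -29.955 89.973

wrist centre = target − a_3·(cos φ, sin φ) = (3.3463, 1.9323)
cos θ_2 = (14.9313−2²−2²)/(2·2·2) = 0.8664; θ_2 = -29.9551° (elbow-down)
β = atan2(1.9323,3.3463) = 30.0042°; ψ = atan2(-0.9986,3.7328) = -14.9776°
θ_1 = β − ψ = 44.9817°
θ_3 = φ − θ_1 − θ_2 = 89.9734° (wrapped to (-180°,180°])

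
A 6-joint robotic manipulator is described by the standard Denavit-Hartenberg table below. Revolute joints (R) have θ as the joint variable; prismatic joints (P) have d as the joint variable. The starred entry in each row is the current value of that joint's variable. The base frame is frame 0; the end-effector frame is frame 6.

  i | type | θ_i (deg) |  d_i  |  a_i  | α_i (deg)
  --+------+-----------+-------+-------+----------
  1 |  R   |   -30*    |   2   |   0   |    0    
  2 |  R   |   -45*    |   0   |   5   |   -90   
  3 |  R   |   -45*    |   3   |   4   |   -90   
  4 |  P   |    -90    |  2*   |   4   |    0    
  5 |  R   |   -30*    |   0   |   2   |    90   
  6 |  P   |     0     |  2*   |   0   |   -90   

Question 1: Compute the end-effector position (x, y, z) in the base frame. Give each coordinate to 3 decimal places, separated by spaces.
after link 1: o_1 = (0.0000, 0.0000, 2.0000)
after link 2: o_2 = (1.2941, -4.8296, 2.0000)
after link 3: o_3 = (4.9239, -6.7852, 4.8284)
after link 4: o_4 = (9.1537, -7.1160, 3.4142)
after link 5: o_5 = (10.6437, -5.9847, 2.7071)
after link 6: o_6 = (9.3608, -5.0605, 1.4824)

9.361 -5.060 1.482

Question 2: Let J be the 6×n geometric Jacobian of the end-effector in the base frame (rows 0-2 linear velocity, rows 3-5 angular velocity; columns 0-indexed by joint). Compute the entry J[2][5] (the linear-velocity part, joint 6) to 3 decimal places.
prismatic axis z_5 = (-0.6415,0.4621,-0.6124)
J_v[:, 5] = z_5; J_ω[:, 5] = (0,0,0)
entry J[2][5] = -0.6124

-0.612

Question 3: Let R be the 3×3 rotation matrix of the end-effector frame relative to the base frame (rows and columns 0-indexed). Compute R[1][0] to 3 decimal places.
0.566

End-effector x-axis (col 0 of R) = (0.7450,0.5657,-0.3536)
R[1][0] = 0.5657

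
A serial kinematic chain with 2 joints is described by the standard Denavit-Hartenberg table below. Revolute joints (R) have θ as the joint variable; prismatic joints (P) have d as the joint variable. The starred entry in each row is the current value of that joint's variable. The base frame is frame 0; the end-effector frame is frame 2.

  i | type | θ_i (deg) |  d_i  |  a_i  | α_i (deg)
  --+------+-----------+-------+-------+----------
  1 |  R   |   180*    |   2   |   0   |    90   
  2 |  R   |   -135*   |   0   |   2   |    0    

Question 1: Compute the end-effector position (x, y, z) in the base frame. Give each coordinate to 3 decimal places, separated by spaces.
1.414 -0.000 0.586

after link 1: o_1 = (0.0000, 0.0000, 2.0000)
after link 2: o_2 = (1.4142, -0.0000, 0.5858)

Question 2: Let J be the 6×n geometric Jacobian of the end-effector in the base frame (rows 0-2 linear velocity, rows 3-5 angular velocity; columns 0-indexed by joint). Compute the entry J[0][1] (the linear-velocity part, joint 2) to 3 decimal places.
axis z_1 = (0.0000,1.0000,0.0000); lever o_n−o_1 = (1.4142,-0.0000,-1.4142)
cross product → J_v[:, 1] = (-1.4142,0.0000,-1.4142)
J_ω[:, 1] = z_1
entry J[0][1] = -1.4142

-1.414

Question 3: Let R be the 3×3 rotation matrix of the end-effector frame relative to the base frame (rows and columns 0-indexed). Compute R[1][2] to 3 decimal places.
End-effector z-axis (col 2 of R) = (0.0000,1.0000,0.0000)
R[1][2] = 1.0000

1.000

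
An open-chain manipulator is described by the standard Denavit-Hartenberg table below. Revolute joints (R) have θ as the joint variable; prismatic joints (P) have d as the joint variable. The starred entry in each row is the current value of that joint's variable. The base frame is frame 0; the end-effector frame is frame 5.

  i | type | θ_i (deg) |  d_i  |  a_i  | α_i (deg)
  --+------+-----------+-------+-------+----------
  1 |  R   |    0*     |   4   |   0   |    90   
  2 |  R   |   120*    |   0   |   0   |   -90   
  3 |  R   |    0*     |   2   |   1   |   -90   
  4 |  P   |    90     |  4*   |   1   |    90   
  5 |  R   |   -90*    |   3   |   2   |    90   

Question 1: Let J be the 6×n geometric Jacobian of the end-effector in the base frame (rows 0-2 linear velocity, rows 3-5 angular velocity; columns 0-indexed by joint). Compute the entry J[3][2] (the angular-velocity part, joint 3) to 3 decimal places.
-0.866

axis z_2 = (-0.8660,-0.0000,-0.5000); lever o_n−o_2 = (-2.8660,2.0000,2.9641)
cross product → J_v[:, 2] = (1.0000,4.0000,-1.7321)
J_ω[:, 2] = z_2
entry J[3][2] = -0.8660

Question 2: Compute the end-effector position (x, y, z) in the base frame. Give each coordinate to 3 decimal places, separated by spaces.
-2.866 2.000 6.964

after link 1: o_1 = (0.0000, 0.0000, 4.0000)
after link 2: o_2 = (0.0000, 0.0000, 4.0000)
after link 3: o_3 = (-2.2321, -0.0000, 3.8660)
after link 4: o_4 = (-1.3660, 4.0000, 4.3660)
after link 5: o_5 = (-2.8660, 2.0000, 6.9641)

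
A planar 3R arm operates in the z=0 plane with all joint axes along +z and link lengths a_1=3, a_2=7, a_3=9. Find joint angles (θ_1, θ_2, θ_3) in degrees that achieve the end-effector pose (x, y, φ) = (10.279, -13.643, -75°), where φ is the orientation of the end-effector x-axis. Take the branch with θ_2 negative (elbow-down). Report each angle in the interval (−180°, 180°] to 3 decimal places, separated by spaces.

wrist centre = target − a_3·(cos φ, sin φ) = (7.9496, -4.9497)
cos θ_2 = (87.6958−3²−7²)/(2·3·7) = 0.7070; θ_2 = -45.0052° (elbow-down)
β = atan2(-4.9497,7.9496) = -31.9076°; ψ = atan2(-4.9502,7.9493) = -31.9114°
θ_1 = β − ψ = 0.0038°
θ_3 = φ − θ_1 − θ_2 = -29.9986° (wrapped to (-180°,180°])

0.004 -45.005 -29.999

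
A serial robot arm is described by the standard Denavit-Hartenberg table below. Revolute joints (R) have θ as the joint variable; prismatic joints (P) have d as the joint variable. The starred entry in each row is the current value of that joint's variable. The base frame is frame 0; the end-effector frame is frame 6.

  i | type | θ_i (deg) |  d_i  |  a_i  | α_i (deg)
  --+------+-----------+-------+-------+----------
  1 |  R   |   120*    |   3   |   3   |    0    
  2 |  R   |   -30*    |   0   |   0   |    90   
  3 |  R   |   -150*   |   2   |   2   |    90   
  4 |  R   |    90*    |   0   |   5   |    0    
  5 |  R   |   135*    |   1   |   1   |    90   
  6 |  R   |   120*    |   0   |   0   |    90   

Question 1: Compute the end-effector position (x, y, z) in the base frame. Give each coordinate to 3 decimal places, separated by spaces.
4.793 0.978 3.220

after link 1: o_1 = (-1.5000, 2.5981, 3.0000)
after link 2: o_2 = (-1.5000, 2.5981, 3.0000)
after link 3: o_3 = (0.5000, 0.8660, 2.0000)
after link 4: o_4 = (5.5000, 0.8660, 2.0000)
after link 5: o_5 = (4.7929, 0.9784, 3.2196)
after link 6: o_6 = (4.7929, 0.9784, 3.2196)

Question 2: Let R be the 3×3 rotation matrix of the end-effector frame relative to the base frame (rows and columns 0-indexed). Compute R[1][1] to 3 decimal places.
0.612

End-effector y-axis (col 1 of R) = (0.7071,0.6124,0.3536)
R[1][1] = 0.6124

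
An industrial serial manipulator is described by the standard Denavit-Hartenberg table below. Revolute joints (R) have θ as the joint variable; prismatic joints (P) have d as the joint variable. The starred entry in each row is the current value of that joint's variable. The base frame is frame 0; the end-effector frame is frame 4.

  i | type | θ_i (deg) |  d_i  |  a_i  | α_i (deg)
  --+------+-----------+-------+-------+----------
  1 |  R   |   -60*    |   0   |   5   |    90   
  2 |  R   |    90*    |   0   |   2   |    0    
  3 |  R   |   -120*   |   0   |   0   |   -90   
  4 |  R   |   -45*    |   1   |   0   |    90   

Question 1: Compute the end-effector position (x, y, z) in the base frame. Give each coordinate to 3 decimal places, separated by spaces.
after link 1: o_1 = (2.5000, -4.3301, 0.0000)
after link 2: o_2 = (2.5000, -4.3301, 2.0000)
after link 3: o_3 = (2.5000, -4.3301, 2.0000)
after link 4: o_4 = (2.7500, -4.7631, 2.8660)

2.750 -4.763 2.866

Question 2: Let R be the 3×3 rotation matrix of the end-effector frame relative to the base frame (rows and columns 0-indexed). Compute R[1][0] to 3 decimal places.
-0.884

End-effector x-axis (col 0 of R) = (-0.3062,-0.8839,-0.3536)
R[1][0] = -0.8839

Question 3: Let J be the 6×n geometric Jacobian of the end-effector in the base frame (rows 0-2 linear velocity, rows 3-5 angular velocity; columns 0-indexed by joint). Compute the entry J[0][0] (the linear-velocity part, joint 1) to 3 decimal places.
axis z_0 = ẑ; lever o_n−o_0 = (2.7500,-4.7631,2.8660)
cross product → J_v[:, 0] = (4.7631,2.7500,-0.0000)
J_ω[:, 0] = z_0
entry J[0][0] = 4.7631

4.763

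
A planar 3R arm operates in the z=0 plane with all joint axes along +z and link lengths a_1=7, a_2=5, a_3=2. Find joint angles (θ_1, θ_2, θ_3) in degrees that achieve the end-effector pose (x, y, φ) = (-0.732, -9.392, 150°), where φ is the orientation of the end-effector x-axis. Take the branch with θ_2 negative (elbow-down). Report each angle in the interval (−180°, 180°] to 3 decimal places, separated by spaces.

-59.997 -60.006 -89.997

wrist centre = target − a_3·(cos φ, sin φ) = (1.0001, -10.3920)
cos θ_2 = (108.9938−7²−5²)/(2·7·5) = 0.4999; θ_2 = -60.0059° (elbow-down)
β = atan2(-10.3920,1.0001) = -84.5032°; ψ = atan2(-4.3304,9.4996) = -24.5059°
θ_1 = β − ψ = -59.9973°
θ_3 = φ − θ_1 − θ_2 = -89.9968° (wrapped to (-180°,180°])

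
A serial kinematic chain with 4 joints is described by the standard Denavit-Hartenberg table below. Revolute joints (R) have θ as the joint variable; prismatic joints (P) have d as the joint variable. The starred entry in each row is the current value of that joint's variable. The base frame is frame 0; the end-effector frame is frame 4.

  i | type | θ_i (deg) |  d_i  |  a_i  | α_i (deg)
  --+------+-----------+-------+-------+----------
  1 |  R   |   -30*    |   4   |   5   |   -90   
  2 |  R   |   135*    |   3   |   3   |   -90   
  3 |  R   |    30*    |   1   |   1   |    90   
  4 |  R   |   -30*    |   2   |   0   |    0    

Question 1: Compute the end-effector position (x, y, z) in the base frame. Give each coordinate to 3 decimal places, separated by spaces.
after link 1: o_1 = (4.3301, -2.5000, 4.0000)
after link 2: o_2 = (3.9930, 1.1587, 1.8787)
after link 3: o_3 = (2.6003, 1.3855, 1.9734)
after link 4: o_4 = (2.8540, 3.2390, 1.2663)

2.854 3.239 1.266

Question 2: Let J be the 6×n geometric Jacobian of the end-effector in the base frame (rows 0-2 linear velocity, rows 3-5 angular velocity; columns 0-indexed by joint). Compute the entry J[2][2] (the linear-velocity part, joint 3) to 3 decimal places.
-0.871

axis z_2 = (-0.6124,0.3536,0.7071); lever o_n−o_2 = (-1.1390,2.0803,-0.6124)
cross product → J_v[:, 2] = (-1.6875,-1.1804,-0.8712)
J_ω[:, 2] = z_2
entry J[2][2] = -0.8712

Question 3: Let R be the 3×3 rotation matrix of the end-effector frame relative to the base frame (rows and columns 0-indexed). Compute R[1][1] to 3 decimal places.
0.243

End-effector y-axis (col 1 of R) = (-0.9205,0.2428,0.3062)
R[1][1] = 0.2428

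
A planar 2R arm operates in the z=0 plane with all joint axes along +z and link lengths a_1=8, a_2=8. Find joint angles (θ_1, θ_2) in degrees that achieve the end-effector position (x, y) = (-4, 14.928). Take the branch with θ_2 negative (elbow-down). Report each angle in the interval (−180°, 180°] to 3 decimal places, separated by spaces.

cos θ_2 = (238.8452−8²−8²)/(2·8·8) = 0.8660; θ_2 = -30.0054° (elbow-down)
β = atan2(14.9280,-4.0000) = 105.0002°; ψ = atan2(-4.0007,14.9278) = -15.0027°
θ_1 = β − ψ = 120.0029°

120.003 -30.005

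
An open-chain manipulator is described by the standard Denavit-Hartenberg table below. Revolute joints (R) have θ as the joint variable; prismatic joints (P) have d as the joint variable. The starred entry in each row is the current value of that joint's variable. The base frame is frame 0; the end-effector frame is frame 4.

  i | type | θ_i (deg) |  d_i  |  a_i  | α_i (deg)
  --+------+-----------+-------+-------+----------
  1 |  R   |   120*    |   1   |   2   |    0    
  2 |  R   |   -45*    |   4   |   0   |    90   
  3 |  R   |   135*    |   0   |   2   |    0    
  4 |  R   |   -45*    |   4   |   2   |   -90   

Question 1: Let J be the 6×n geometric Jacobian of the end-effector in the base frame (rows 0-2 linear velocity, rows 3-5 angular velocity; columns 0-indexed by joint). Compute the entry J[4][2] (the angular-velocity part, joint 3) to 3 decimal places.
-0.259

axis z_2 = (0.9659,-0.2588,0.0000); lever o_n−o_2 = (3.4977,-2.4013,3.4142)
cross product → J_v[:, 2] = (-0.8837,-3.2979,-1.4142)
J_ω[:, 2] = z_2
entry J[4][2] = -0.2588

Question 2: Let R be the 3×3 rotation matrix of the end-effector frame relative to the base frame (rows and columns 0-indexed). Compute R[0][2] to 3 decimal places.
End-effector z-axis (col 2 of R) = (-0.2588,-0.9659,0.0000)
R[0][2] = -0.2588

-0.259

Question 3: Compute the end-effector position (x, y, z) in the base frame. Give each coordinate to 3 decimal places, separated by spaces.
after link 1: o_1 = (-1.0000, 1.7321, 1.0000)
after link 2: o_2 = (-1.0000, 1.7321, 5.0000)
after link 3: o_3 = (-1.3660, 0.3660, 6.4142)
after link 4: o_4 = (2.4977, -0.6693, 8.4142)

2.498 -0.669 8.414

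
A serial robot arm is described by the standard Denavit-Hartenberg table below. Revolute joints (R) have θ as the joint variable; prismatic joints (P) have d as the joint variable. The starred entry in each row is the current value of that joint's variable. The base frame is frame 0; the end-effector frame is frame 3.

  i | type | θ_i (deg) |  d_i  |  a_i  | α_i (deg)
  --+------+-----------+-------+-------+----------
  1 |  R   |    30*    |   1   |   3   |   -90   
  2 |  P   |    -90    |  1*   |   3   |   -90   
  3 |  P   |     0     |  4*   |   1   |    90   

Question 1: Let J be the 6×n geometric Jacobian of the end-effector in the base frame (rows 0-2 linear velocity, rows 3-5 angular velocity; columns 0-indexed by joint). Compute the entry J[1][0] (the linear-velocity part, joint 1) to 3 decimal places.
axis z_0 = ẑ; lever o_n−o_0 = (5.5622,4.3660,5.0000)
cross product → J_v[:, 0] = (-4.3660,5.5622,0.0000)
J_ω[:, 0] = z_0
entry J[1][0] = 5.5622

5.562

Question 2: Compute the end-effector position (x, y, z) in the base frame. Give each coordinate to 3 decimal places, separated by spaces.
after link 1: o_1 = (2.5981, 1.5000, 1.0000)
after link 2: o_2 = (2.0981, 2.3660, 4.0000)
after link 3: o_3 = (5.5622, 4.3660, 5.0000)

5.562 4.366 5.000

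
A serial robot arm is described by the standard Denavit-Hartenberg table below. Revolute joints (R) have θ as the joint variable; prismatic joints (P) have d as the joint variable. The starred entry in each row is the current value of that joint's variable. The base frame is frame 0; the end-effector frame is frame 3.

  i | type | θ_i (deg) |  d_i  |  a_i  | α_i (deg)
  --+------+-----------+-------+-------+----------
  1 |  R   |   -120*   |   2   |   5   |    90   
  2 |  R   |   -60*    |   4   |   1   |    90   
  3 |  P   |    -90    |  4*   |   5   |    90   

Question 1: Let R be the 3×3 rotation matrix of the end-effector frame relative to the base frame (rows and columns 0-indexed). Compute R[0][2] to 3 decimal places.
End-effector z-axis (col 2 of R) = (0.2500,0.4330,0.8660)
R[0][2] = 0.2500

0.250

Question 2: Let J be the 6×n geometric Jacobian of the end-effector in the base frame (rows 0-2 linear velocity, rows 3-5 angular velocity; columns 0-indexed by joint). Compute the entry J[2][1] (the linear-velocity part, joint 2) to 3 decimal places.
-2.964

axis z_1 = (-0.8660,0.5000,0.0000); lever o_n−o_1 = (2.3481,2.0670,-2.8660)
cross product → J_v[:, 1] = (-1.4330,-2.4821,-2.9641)
J_ω[:, 1] = z_1
entry J[2][1] = -2.9641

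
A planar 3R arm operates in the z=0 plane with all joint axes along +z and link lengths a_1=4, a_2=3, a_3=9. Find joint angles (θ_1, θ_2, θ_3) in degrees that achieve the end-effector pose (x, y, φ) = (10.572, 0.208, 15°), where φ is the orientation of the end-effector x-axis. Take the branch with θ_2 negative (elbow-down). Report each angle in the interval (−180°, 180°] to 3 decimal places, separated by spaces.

-0.001 -134.999 150.000

wrist centre = target − a_3·(cos φ, sin φ) = (1.8787, -2.1214)
cos θ_2 = (8.0296−4²−3²)/(2·4·3) = -0.7071; θ_2 = -134.9994° (elbow-down)
β = atan2(-2.1214,1.8787) = -48.4722°; ψ = atan2(-2.1213,1.8787) = -48.4713°
θ_1 = β − ψ = -0.0009°
θ_3 = φ − θ_1 − θ_2 = 150.0003° (wrapped to (-180°,180°])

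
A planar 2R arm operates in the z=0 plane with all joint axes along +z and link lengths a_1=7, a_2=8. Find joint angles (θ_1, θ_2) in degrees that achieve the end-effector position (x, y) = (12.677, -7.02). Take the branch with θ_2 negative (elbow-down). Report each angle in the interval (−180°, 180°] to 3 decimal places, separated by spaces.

-12.948 -30.008

cos θ_2 = (209.9867−7²−8²)/(2·7·8) = 0.8660; θ_2 = -30.0083° (elbow-down)
β = atan2(-7.0200,12.6770) = -28.9759°; ψ = atan2(-4.0010,13.9276) = -16.0278°
θ_1 = β − ψ = -12.9480°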